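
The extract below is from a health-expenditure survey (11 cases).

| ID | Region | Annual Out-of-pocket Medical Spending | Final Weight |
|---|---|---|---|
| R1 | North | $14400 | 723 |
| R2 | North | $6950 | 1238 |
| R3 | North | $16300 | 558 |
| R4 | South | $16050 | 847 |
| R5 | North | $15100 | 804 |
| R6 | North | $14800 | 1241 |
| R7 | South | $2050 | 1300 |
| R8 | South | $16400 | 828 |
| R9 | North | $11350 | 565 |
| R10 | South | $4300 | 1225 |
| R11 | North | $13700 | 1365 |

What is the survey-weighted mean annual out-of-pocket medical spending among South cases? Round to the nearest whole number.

8359

South rows: R4, R7, R8, R10
Weighted sum = 16050×847 + 2050×1300 + 16400×828 + 4300×1225
  = 35106050
Sum of weights = 847 + 1300 + 828 + 1225 = 4200
Weighted mean = 35106050 / 4200 = 8358.5833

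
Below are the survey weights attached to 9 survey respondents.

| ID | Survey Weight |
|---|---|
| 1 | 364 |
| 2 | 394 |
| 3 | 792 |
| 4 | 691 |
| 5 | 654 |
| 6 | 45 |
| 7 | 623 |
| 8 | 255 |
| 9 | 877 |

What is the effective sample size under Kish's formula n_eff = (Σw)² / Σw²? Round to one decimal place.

7.2

Σ wᵢ = 4695
Σ wᵢ² = 132496 + 155236 + 627264 + 477481 + 427716 + 2025 + 388129 + 65025 + 769129 = 3044501
n_eff = 4695² / 3044501 = 22043025 / 3044501 = 7.2402752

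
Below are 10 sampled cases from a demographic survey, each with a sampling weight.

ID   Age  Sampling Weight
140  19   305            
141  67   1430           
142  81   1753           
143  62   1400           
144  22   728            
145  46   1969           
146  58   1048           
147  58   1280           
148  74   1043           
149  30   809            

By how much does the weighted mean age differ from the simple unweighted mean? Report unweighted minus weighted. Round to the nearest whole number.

-6

Unweighted sum = 517
Unweighted mean = 517 / 10 = 51.7
Weighted sum = 19×305 + 67×1430 + 81×1753 + 62×1400 + 22×728 + 46×1969 + 58×1048 + 58×1280 + 74×1043 + 30×809
  = 5795 + 95810 + 141993 + 86800 + 16016 + 90574 + 60784 + 74240 + 77182 + 24270 = 673464
Sum of weights = 305 + 1430 + 1753 + 1400 + 728 + 1969 + 1048 + 1280 + 1043 + 809 = 11765
Weighted mean = 673464 / 11765 = 57.243009
Difference (unweighted minus weighted) = -5.5430089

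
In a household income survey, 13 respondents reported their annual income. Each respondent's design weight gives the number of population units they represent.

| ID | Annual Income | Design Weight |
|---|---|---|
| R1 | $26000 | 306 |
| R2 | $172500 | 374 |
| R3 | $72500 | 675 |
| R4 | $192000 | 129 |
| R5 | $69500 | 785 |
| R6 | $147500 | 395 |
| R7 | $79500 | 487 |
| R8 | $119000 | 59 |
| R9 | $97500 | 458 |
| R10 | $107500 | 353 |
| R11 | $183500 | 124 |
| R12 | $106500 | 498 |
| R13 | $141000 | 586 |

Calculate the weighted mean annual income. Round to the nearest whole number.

Weighted sum = 545753500
Sum of weights = 5229
Weighted mean = 545753500 / 5229 = 104370.53

104371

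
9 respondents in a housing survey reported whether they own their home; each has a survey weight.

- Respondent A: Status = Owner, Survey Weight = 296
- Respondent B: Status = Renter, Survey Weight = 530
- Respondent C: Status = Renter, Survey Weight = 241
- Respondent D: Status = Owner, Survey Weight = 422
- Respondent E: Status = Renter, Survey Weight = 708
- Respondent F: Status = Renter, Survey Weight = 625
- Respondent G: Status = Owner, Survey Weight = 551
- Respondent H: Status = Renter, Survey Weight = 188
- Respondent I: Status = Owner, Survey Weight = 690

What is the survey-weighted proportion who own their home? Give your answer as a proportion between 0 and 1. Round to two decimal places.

Sum of weights for 'Owner' = 296 + 422 + 551 + 690 = 1959
Total weight = 4251
Weighted proportion = 1959 / 4251 = 0.46083275

0.46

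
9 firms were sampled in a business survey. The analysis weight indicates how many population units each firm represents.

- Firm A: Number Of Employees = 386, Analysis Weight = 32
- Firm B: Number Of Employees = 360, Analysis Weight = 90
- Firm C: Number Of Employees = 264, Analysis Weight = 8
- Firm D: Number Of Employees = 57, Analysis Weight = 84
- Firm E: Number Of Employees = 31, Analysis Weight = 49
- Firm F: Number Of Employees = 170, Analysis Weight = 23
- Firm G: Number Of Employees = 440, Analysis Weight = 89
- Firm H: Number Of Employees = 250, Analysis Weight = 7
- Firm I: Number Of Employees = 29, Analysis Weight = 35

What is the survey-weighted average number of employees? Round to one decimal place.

Weighted sum = 99006
Sum of weights = 32 + 90 + 8 + 84 + 49 + 23 + 89 + 7 + 35 = 417
Weighted mean = 99006 / 417 = 237.42446

237.4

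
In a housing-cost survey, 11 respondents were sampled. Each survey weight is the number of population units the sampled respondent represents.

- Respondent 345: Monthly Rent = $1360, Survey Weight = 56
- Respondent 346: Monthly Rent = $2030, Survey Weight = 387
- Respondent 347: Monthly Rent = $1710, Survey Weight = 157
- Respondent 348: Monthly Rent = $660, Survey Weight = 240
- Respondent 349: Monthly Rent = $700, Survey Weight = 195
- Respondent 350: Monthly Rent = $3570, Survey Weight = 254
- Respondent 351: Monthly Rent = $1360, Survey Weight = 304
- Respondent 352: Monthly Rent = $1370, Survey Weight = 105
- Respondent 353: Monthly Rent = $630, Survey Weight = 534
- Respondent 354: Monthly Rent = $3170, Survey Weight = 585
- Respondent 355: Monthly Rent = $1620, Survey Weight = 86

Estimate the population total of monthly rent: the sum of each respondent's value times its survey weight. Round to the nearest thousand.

5219000

Weighted total = 1360×56 + 2030×387 + 1710×157 + 660×240 + 700×195 + 3570×254 + 1360×304 + 1370×105 + 630×534 + 3170×585 + 1620×86
  = 5219400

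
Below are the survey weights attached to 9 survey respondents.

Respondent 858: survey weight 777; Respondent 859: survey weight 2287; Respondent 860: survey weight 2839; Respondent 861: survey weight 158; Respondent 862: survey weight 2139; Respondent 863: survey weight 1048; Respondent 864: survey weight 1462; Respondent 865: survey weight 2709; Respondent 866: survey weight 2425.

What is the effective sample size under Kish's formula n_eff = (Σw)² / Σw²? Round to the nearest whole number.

7

Σ wᵢ = 777 + 2287 + 2839 + 158 + 2139 + 1048 + 1462 + 2709 + 2425 = 15844
Σ wᵢ² = 603729 + 5230369 + 8059921 + 24964 + 4575321 + 1098304 + 2137444 + 7338681 + 5880625 = 34949358
n_eff = 15844² / 34949358 = 251032336 / 34949358 = 7.1827453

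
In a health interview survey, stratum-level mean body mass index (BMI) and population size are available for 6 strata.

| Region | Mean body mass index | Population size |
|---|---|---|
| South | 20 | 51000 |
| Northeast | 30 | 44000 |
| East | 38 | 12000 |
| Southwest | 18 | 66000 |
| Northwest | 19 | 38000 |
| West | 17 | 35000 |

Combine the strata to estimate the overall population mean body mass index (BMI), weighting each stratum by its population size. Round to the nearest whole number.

Σ Nₕ·x̄ₕ = 20×51000 + 30×44000 + 38×12000 + 18×66000 + 19×38000 + 17×35000
  = 1020000 + 1320000 + 456000 + 1188000 + 722000 + 595000 = 5301000
Σ Nₕ = 51000 + 44000 + 12000 + 66000 + 38000 + 35000 = 246000
Overall mean = 5301000 / 246000 = 21.54878

22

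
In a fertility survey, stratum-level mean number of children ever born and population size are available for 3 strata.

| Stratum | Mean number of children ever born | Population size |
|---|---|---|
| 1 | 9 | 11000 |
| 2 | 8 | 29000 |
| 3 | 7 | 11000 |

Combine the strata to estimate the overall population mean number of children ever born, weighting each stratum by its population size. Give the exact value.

8

Σ Nₕ·x̄ₕ = 408000
Σ Nₕ = 11000 + 29000 + 11000 = 51000
Overall mean = 408000 / 51000 = 8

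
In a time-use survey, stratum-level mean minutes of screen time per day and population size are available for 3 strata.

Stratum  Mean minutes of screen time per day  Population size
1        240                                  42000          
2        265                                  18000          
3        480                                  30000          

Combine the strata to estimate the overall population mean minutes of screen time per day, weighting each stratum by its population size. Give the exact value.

Σ Nₕ·x̄ₕ = 29250000
Σ Nₕ = 42000 + 18000 + 30000 = 90000
Overall mean = 29250000 / 90000 = 325

325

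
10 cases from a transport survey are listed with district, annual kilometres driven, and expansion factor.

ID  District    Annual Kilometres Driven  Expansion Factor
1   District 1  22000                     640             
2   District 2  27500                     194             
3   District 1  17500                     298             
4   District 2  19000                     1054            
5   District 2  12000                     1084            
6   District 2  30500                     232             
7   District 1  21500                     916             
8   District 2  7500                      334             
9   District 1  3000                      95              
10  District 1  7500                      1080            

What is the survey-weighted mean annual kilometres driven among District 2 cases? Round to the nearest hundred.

District 2 rows: 2, 4, 5, 6, 8
Weighted sum = 27500×194 + 19000×1054 + 12000×1084 + 30500×232 + 7500×334
  = 47950000
Sum of weights = 194 + 1054 + 1084 + 232 + 334 = 2898
Weighted mean = 47950000 / 2898 = 16545.894

16500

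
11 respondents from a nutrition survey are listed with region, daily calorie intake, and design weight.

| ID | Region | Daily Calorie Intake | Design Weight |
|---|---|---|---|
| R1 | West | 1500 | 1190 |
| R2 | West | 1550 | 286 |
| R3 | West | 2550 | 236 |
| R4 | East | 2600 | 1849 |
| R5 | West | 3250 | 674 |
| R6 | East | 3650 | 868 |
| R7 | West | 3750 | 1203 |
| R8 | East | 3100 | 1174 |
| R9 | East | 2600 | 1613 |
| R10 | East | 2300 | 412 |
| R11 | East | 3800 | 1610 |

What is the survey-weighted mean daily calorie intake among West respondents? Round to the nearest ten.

West rows: R1, R2, R3, R5, R7
Weighted sum = 1500×1190 + 1550×286 + 2550×236 + 3250×674 + 3750×1203
  = 1785000 + 443300 + 601800 + 2190500 + 4511250 = 9531850
Sum of weights = 3589
Weighted mean = 9531850 / 3589 = 2655.8512

2660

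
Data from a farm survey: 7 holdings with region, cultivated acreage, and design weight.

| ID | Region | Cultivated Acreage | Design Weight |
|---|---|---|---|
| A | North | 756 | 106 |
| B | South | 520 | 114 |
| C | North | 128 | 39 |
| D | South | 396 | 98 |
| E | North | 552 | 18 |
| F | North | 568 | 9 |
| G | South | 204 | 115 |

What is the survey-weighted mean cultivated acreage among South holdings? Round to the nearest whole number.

372

South rows: B, D, G
Weighted sum = 121548
Sum of weights = 114 + 98 + 115 = 327
Weighted mean = 121548 / 327 = 371.70642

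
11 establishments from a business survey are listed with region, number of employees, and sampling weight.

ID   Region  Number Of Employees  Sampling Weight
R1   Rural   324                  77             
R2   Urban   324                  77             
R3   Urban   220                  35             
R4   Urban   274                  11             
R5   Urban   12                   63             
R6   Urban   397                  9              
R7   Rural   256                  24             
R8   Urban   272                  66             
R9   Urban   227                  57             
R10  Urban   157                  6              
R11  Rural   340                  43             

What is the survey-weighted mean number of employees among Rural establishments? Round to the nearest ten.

320

Rural rows: R1, R7, R11
Weighted sum = 324×77 + 256×24 + 340×43
  = 45712
Sum of weights = 77 + 24 + 43 = 144
Weighted mean = 45712 / 144 = 317.44444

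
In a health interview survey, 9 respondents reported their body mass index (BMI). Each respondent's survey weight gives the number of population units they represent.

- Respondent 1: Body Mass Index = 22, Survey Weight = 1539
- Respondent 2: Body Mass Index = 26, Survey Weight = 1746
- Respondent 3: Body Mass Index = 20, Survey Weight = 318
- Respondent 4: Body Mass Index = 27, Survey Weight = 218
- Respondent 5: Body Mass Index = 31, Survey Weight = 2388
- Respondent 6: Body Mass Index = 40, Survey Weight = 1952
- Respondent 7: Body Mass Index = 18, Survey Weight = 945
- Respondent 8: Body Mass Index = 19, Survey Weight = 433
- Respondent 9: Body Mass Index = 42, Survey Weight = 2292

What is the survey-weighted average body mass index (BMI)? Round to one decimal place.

30.9

Weighted sum = 22×1539 + 26×1746 + 20×318 + 27×218 + 31×2388 + 40×1952 + 18×945 + 19×433 + 42×2292
  = 33858 + 45396 + 6360 + 5886 + 74028 + 78080 + 17010 + 8227 + 96264 = 365109
Sum of weights = 1539 + 1746 + 318 + 218 + 2388 + 1952 + 945 + 433 + 2292 = 11831
Weighted mean = 365109 / 11831 = 30.860367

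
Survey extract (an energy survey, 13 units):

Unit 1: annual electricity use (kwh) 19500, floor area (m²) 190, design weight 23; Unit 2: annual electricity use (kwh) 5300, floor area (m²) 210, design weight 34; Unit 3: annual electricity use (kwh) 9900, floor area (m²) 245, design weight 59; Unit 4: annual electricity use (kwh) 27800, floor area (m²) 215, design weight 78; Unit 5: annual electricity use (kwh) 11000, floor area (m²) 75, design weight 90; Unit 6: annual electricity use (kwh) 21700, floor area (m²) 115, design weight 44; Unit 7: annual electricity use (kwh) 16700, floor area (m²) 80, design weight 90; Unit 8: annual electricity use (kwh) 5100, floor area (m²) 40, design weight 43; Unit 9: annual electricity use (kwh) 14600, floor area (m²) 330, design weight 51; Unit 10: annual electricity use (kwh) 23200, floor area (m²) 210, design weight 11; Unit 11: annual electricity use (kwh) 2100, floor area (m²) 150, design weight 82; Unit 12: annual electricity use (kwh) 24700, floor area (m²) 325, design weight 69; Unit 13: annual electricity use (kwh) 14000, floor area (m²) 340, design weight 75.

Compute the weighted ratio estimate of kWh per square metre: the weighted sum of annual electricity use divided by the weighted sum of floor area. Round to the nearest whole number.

77

Σ wᵢ·y = 10974600
Σ wᵢ·x = 142830
Ratio = 10974600 / 142830 = 76.836799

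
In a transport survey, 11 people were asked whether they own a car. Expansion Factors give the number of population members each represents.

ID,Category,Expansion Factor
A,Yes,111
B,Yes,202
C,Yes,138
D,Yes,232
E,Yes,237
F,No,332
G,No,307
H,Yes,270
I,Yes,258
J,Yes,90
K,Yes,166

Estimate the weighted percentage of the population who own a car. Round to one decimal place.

72.7

Sum of weights for 'Yes' = 111 + 202 + 138 + 232 + 237 + 270 + 258 + 90 + 166 = 1704
Total weight = 111 + 202 + 138 + 232 + 237 + 332 + 307 + 270 + 258 + 90 + 166 = 2343
Weighted proportion = 1704 / 2343 = 0.72727273 → 72.727273%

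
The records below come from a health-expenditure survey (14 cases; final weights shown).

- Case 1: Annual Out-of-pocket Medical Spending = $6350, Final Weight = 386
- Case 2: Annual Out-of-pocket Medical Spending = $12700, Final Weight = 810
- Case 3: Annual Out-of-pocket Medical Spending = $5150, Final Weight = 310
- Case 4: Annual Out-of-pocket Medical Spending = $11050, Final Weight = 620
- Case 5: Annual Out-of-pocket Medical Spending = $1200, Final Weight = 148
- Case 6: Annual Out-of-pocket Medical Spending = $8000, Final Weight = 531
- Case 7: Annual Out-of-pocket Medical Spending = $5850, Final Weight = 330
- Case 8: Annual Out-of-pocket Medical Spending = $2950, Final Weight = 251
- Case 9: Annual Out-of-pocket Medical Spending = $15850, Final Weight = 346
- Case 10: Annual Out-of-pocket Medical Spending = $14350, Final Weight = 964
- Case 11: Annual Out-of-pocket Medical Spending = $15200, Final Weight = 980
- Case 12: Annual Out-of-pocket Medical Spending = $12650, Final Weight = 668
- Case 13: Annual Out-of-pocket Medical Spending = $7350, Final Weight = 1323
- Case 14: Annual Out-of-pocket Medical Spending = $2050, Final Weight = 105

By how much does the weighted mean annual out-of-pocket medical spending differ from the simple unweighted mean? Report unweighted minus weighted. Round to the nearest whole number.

Unweighted sum = 120700
Unweighted mean = 120700 / 14 = 8621.4286
Weighted sum = 80885150
Sum of weights = 7772
Weighted mean = 80885150 / 7772 = 10407.25
Difference (unweighted minus weighted) = -1785.8218

-1786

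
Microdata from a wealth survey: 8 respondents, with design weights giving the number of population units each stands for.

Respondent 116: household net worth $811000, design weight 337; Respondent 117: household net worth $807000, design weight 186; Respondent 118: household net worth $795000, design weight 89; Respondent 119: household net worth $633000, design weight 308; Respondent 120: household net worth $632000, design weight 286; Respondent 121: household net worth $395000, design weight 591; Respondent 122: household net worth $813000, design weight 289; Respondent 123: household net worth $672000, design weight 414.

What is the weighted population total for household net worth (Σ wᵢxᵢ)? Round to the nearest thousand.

Weighted total = 811000×337 + 807000×186 + 795000×89 + 633000×308 + 632000×286 + 395000×591 + 813000×289 + 672000×414
  = 273307000 + 150102000 + 70755000 + 194964000 + 180752000 + 233445000 + 234957000 + 278208000 = 1616490000

1616490000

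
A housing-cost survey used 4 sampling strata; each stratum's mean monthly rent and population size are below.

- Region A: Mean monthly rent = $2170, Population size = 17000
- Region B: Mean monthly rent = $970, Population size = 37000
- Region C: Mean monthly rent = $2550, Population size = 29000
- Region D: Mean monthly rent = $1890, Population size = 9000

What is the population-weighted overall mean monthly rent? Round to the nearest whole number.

Σ Nₕ·x̄ₕ = 2170×17000 + 970×37000 + 2550×29000 + 1890×9000
  = 163740000
Σ Nₕ = 17000 + 37000 + 29000 + 9000 = 92000
Overall mean = 163740000 / 92000 = 1779.7826

1780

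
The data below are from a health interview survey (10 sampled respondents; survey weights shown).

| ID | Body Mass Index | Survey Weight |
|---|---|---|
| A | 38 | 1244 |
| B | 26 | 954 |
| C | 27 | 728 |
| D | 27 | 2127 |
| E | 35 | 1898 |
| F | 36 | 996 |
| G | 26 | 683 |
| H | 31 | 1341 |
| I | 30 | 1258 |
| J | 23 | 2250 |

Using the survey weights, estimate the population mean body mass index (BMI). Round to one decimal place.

Weighted sum = 38×1244 + 26×954 + 27×728 + 27×2127 + 35×1898 + 36×996 + 26×683 + 31×1341 + 30×1258 + 23×2250
  = 400266
Sum of weights = 13479
Weighted mean = 400266 / 13479 = 29.695526

29.7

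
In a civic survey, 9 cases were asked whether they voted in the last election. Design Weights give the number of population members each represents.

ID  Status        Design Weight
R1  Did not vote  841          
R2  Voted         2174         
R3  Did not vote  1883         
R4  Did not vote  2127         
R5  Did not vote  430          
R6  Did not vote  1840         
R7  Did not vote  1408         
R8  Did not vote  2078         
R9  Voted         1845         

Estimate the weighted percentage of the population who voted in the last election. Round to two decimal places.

27.48

Sum of weights for 'Voted' = 2174 + 1845 = 4019
Total weight = 841 + 2174 + 1883 + 2127 + 430 + 1840 + 1408 + 2078 + 1845 = 14626
Weighted proportion = 4019 / 14626 = 0.27478463 → 27.478463%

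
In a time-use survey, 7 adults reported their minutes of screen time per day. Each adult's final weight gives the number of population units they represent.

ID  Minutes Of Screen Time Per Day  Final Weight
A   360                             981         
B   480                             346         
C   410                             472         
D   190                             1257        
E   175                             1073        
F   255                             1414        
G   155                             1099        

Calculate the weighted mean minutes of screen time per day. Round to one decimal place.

251.5

Weighted sum = 360×981 + 480×346 + 410×472 + 190×1257 + 175×1073 + 255×1414 + 155×1099
  = 1670280
Sum of weights = 981 + 346 + 472 + 1257 + 1073 + 1414 + 1099 = 6642
Weighted mean = 1670280 / 6642 = 251.47245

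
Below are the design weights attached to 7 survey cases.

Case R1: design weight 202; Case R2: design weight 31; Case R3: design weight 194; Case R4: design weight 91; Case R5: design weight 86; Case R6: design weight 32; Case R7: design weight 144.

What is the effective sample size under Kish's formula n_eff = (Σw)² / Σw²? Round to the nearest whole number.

5

Σ wᵢ = 202 + 31 + 194 + 91 + 86 + 32 + 144 = 780
Σ wᵢ² = 40804 + 961 + 37636 + 8281 + 7396 + 1024 + 20736 = 116838
n_eff = 780² / 116838 = 608400 / 116838 = 5.20721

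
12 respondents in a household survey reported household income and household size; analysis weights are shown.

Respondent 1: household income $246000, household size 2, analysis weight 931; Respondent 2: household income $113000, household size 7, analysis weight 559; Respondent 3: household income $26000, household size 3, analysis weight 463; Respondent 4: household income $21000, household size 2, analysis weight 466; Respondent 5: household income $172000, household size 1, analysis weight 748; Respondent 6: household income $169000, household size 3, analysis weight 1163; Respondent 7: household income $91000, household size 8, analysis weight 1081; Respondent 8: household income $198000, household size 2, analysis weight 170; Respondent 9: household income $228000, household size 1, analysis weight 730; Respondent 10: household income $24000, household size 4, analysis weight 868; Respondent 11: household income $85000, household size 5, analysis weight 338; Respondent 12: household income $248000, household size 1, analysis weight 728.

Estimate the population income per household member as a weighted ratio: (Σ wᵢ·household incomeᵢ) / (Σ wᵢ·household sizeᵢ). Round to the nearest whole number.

41795

Σ wᵢ·y = 246000×931 + 113000×559 + 26000×463 + 21000×466 + 172000×748 + 169000×1163 + 91000×1081 + 198000×170 + 228000×730 + 24000×868 + 85000×338 + 248000×728
  = 1167797000
Σ wᵢ·x = 2×931 + 7×559 + 3×463 + 2×466 + 1×748 + 3×1163 + 8×1081 + 2×170 + 1×730 + 4×868 + 5×338 + 1×728
  = 1862 + 3913 + 1389 + 932 + 748 + 3489 + 8648 + 340 + 730 + 3472 + 1690 + 728 = 27941
Ratio = 1167797000 / 27941 = 41795.104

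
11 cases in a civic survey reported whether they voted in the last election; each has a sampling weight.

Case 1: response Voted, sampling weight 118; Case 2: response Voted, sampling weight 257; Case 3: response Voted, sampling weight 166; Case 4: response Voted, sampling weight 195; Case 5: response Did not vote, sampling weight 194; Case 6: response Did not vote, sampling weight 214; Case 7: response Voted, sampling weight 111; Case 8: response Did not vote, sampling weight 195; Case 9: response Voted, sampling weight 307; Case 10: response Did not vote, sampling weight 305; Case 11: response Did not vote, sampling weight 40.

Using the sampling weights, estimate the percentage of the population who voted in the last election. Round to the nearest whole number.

Sum of weights for 'Voted' = 118 + 257 + 166 + 195 + 111 + 307 = 1154
Total weight = 118 + 257 + 166 + 195 + 194 + 214 + 111 + 195 + 307 + 305 + 40 = 2102
Weighted proportion = 1154 / 2102 = 0.54900095 → 54.900095%

55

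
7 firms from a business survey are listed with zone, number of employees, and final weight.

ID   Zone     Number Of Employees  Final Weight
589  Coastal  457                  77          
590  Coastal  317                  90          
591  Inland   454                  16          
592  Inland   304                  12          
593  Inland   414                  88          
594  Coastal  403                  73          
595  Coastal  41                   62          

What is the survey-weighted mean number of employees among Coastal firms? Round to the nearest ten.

Coastal rows: 589, 590, 594, 595
Weighted sum = 95680
Sum of weights = 77 + 90 + 73 + 62 = 302
Weighted mean = 95680 / 302 = 316.82119

320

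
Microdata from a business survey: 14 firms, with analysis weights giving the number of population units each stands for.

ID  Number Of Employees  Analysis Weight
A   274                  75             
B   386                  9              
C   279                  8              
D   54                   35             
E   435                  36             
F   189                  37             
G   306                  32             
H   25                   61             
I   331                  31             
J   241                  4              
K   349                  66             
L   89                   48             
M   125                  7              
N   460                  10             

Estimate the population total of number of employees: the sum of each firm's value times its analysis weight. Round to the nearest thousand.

106000

Weighted total = 106122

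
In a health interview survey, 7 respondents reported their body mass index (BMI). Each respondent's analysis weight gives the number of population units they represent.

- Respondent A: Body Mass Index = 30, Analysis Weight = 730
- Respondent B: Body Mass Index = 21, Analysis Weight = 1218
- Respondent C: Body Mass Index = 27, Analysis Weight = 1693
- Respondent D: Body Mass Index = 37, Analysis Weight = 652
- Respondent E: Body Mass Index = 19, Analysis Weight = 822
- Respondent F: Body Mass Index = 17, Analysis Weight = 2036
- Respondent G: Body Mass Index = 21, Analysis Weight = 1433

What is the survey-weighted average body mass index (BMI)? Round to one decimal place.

Weighted sum = 30×730 + 21×1218 + 27×1693 + 37×652 + 19×822 + 17×2036 + 21×1433
  = 21900 + 25578 + 45711 + 24124 + 15618 + 34612 + 30093 = 197636
Sum of weights = 730 + 1218 + 1693 + 652 + 822 + 2036 + 1433 = 8584
Weighted mean = 197636 / 8584 = 23.023765

23.0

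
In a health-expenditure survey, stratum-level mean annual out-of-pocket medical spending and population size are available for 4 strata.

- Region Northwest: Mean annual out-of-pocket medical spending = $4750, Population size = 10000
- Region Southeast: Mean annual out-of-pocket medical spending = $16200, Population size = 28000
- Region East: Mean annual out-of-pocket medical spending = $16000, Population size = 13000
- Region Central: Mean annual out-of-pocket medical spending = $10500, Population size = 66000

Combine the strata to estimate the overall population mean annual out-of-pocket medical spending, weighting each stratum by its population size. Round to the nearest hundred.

12000

Σ Nₕ·x̄ₕ = 4750×10000 + 16200×28000 + 16000×13000 + 10500×66000
  = 47500000 + 453600000 + 208000000 + 693000000 = 1402100000
Σ Nₕ = 10000 + 28000 + 13000 + 66000 = 117000
Overall mean = 1402100000 / 117000 = 11983.761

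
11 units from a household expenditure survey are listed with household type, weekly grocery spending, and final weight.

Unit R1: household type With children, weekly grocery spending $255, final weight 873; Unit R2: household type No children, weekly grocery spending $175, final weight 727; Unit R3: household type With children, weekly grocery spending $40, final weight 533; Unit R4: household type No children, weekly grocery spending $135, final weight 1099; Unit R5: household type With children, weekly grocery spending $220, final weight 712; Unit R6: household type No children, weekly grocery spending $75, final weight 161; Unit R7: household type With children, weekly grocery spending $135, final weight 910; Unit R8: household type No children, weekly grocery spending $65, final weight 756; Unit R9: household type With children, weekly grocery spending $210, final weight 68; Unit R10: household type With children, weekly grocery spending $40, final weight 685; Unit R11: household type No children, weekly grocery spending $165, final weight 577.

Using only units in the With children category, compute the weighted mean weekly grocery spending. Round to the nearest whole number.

149

With children rows: R1, R3, R5, R7, R9, R10
Weighted sum = 255×873 + 40×533 + 220×712 + 135×910 + 210×68 + 40×685
  = 222615 + 21320 + 156640 + 122850 + 14280 + 27400 = 565105
Sum of weights = 873 + 533 + 712 + 910 + 68 + 685 = 3781
Weighted mean = 565105 / 3781 = 149.45914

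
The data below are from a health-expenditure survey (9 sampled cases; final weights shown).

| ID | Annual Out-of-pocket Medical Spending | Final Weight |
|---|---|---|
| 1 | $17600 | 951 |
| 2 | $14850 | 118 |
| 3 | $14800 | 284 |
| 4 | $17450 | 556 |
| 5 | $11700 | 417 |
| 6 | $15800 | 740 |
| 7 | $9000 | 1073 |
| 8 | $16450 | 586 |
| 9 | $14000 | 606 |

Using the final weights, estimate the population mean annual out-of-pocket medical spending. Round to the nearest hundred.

Weighted sum = 76746900
Sum of weights = 951 + 118 + 284 + 556 + 417 + 740 + 1073 + 586 + 606 = 5331
Weighted mean = 76746900 / 5331 = 14396.342

14400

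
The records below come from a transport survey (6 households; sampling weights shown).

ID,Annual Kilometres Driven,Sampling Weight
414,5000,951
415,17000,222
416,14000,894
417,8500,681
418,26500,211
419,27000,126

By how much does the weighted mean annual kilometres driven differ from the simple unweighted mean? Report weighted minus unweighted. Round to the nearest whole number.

-4720

Unweighted sum = 5000 + 17000 + 14000 + 8500 + 26500 + 27000 = 98000
Unweighted mean = 98000 / 6 = 16333.333
Weighted sum = 5000×951 + 17000×222 + 14000×894 + 8500×681 + 26500×211 + 27000×126
  = 4755000 + 3774000 + 12516000 + 5788500 + 5591500 + 3402000 = 35827000
Sum of weights = 951 + 222 + 894 + 681 + 211 + 126 = 3085
Weighted mean = 35827000 / 3085 = 11613.29
Difference (weighted minus unweighted) = -4720.0432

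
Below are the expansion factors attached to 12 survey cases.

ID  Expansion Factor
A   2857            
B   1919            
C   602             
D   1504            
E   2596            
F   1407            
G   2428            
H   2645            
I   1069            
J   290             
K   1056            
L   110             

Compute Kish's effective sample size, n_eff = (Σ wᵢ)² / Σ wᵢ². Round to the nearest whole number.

9

Σ wᵢ = 2857 + 1919 + 602 + 1504 + 2596 + 1407 + 2428 + 2645 + 1069 + 290 + 1056 + 110 = 18483
Σ wᵢ² = 38433601
n_eff = 18483² / 38433601 = 341621289 / 38433601 = 8.88861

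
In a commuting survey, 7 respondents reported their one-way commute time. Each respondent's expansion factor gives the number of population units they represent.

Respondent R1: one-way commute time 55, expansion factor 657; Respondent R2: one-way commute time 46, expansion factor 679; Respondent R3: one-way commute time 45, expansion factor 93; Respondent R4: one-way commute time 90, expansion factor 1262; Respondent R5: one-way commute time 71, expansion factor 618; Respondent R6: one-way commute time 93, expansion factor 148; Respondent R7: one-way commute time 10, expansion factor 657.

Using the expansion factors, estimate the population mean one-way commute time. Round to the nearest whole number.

Weighted sum = 55×657 + 46×679 + 45×93 + 90×1262 + 71×618 + 93×148 + 10×657
  = 36135 + 31234 + 4185 + 113580 + 43878 + 13764 + 6570 = 249346
Sum of weights = 657 + 679 + 93 + 1262 + 618 + 148 + 657 = 4114
Weighted mean = 249346 / 4114 = 60.60914

61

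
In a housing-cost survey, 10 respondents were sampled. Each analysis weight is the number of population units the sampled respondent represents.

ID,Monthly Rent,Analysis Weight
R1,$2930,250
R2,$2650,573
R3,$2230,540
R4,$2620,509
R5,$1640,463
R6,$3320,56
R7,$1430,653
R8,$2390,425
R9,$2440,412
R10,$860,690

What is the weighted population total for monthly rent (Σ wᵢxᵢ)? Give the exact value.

Weighted total = 2930×250 + 2650×573 + 2230×540 + 2620×509 + 1640×463 + 3320×56 + 1430×653 + 2390×425 + 2440×412 + 860×690
  = 732500 + 1518450 + 1204200 + 1333580 + 759320 + 185920 + 933790 + 1015750 + 1005280 + 593400 = 9282190

9282190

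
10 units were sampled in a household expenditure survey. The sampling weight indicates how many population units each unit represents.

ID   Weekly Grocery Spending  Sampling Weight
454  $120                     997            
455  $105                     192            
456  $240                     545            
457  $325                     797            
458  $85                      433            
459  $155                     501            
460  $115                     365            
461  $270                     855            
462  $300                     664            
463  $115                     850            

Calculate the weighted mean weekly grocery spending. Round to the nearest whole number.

Weighted sum = 120×997 + 105×192 + 240×545 + 325×797 + 85×433 + 155×501 + 115×365 + 270×855 + 300×664 + 115×850
  = 119640 + 20160 + 130800 + 259025 + 36805 + 77655 + 41975 + 230850 + 199200 + 97750 = 1213860
Sum of weights = 997 + 192 + 545 + 797 + 433 + 501 + 365 + 855 + 664 + 850 = 6199
Weighted mean = 1213860 / 6199 = 195.81545

196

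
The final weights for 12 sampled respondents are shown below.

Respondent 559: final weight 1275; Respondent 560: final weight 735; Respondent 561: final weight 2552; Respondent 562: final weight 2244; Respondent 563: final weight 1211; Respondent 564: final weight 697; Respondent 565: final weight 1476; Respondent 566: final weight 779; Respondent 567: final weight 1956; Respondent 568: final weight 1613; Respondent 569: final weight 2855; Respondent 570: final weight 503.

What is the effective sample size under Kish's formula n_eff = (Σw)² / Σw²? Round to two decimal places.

Σ wᵢ = 1275 + 735 + 2552 + 2244 + 1211 + 697 + 1476 + 779 + 1956 + 1613 + 2855 + 503 = 17896
Σ wᵢ² = 33283576
n_eff = 17896² / 33283576 = 320266816 / 33283576 = 9.622368

9.62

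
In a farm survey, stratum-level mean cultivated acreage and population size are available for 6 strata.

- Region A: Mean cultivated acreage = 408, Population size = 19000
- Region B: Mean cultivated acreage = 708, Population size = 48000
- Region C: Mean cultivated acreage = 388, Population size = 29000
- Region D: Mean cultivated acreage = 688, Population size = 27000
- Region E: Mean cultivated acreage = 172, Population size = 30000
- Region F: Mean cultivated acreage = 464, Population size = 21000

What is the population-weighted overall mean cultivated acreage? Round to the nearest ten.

500

Σ Nₕ·x̄ₕ = 408×19000 + 708×48000 + 388×29000 + 688×27000 + 172×30000 + 464×21000
  = 86468000
Σ Nₕ = 19000 + 48000 + 29000 + 27000 + 30000 + 21000 = 174000
Overall mean = 86468000 / 174000 = 496.94253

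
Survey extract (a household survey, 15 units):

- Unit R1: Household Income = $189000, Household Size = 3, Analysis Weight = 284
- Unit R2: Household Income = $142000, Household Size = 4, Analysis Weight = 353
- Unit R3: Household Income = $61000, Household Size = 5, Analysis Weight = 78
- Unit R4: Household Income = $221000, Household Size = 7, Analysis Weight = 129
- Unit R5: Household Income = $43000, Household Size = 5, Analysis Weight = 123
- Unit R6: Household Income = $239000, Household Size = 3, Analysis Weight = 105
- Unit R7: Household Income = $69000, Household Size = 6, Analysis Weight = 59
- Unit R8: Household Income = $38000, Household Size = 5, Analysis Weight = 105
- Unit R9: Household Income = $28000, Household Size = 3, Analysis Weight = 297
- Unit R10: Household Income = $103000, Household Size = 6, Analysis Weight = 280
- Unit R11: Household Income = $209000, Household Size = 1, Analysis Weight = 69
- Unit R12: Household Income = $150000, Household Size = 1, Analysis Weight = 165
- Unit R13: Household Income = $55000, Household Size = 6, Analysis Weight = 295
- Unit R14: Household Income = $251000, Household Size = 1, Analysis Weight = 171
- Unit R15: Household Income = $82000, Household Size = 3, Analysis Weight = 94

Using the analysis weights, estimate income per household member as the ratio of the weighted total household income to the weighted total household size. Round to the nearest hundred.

30700

Σ wᵢ·y = 318695000
Σ wᵢ·x = 10394
Ratio = 318695000 / 10394 = 30661.439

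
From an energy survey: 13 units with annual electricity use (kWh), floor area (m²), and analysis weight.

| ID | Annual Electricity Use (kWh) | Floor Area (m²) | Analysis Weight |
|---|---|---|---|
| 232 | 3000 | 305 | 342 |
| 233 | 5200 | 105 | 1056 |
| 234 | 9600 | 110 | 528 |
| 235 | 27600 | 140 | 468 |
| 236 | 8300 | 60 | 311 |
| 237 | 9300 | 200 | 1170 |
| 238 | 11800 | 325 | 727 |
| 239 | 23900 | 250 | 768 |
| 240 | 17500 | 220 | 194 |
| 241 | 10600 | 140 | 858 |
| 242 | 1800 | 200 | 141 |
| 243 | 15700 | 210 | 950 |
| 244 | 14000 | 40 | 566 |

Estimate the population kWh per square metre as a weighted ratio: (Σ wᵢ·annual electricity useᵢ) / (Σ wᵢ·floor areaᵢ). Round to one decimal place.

Σ wᵢ·y = 100481500
Σ wᵢ·x = 1432865
Ratio = 100481500 / 1432865 = 70.126285

70.1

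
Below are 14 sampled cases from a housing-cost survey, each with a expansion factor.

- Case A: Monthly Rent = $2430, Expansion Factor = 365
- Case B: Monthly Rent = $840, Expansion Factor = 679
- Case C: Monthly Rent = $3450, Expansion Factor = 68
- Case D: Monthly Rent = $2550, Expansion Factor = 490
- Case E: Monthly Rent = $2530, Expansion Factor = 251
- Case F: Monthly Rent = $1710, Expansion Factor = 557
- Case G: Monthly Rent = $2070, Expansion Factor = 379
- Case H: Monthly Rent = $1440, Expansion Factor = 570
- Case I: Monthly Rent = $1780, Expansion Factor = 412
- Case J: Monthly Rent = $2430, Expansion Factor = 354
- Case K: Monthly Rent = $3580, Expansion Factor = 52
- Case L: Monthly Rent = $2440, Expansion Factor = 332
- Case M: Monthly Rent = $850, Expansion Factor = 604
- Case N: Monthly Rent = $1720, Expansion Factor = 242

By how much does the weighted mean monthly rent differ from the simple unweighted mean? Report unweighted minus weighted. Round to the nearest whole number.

Unweighted sum = 29820
Unweighted mean = 29820 / 14 = 2130
Weighted sum = 9653700
Sum of weights = 5355
Weighted mean = 9653700 / 5355 = 1802.7451
Difference (unweighted minus weighted) = 327.2549

327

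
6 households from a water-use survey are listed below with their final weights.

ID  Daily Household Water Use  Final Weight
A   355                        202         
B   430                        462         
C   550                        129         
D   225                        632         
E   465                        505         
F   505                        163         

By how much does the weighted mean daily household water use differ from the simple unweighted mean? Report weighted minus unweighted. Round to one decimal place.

-39.1

Unweighted sum = 355 + 430 + 550 + 225 + 465 + 505 = 2530
Unweighted mean = 2530 / 6 = 421.66667
Weighted sum = 800660
Sum of weights = 202 + 462 + 129 + 632 + 505 + 163 = 2093
Weighted mean = 800660 / 2093 = 382.54181
Difference (weighted minus unweighted) = -39.124861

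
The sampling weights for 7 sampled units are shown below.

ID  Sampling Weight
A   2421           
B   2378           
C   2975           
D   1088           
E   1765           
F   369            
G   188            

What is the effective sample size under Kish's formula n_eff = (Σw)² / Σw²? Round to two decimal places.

5.04

Σ wᵢ = 2421 + 2378 + 2975 + 1088 + 1765 + 369 + 188 = 11184
Σ wᵢ² = 5861241 + 5654884 + 8850625 + 1183744 + 3115225 + 136161 + 35344 = 24837224
n_eff = 11184² / 24837224 = 125081856 / 24837224 = 5.0360643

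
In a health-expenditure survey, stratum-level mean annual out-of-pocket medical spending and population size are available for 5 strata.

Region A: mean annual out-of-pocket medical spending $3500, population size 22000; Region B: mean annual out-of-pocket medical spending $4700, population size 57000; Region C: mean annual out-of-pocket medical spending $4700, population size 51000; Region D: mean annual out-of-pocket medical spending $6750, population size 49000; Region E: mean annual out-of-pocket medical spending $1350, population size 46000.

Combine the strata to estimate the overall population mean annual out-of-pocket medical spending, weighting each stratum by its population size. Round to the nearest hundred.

4300

Σ Nₕ·x̄ₕ = 3500×22000 + 4700×57000 + 4700×51000 + 6750×49000 + 1350×46000
  = 77000000 + 267900000 + 239700000 + 330750000 + 62100000 = 977450000
Σ Nₕ = 22000 + 57000 + 51000 + 49000 + 46000 = 225000
Overall mean = 977450000 / 225000 = 4344.2222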